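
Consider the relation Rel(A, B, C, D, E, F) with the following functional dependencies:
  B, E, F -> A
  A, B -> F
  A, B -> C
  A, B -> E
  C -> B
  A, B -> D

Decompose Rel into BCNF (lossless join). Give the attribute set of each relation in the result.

Candidate keys of the original relation: {A, B}, {A, C}, {B, E, F}, {C, E, F}.
Within {A, B, C, D, E, F}: {C}⁺ ∩ {A, B, C, D, E, F} = {B, C}, not the whole set, so C -> B violates BCNF; decompose into {B, C} and {A, C, D, E, F}.
{B, C}: every determinant is a superkey — BCNF.
{A, C, D, E, F}: every determinant is a superkey — BCNF.

{A, C, D, E, F}; {B, C}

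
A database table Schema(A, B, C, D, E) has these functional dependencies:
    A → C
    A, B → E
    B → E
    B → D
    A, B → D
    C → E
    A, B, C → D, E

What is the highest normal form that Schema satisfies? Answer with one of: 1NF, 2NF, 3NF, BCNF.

Candidate key: {A, B}. Prime attributes: {A, B}.
A → C: {A}⁺ = {A, C, E}, which is not all of the attributes, so the left side is not a superkey — BCNF is violated.
A → C determines the non-prime attribute {C} from a non-superkey — 3NF is violated.
{A} is a proper subset of the key {A, B}, and {A}⁺ contains the non-prime attributes {C, E} — a partial dependency, so 2NF is violated.

1NF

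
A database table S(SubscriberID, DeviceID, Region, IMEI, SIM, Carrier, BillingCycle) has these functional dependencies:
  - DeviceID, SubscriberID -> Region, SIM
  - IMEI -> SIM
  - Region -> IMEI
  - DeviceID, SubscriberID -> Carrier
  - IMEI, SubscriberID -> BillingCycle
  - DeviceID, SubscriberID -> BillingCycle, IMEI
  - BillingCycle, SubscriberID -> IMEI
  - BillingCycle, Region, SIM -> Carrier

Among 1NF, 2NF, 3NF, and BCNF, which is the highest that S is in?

Candidate key: {DeviceID, SubscriberID}. Prime attributes: {DeviceID, SubscriberID}.
IMEI -> SIM: {IMEI}⁺ = {IMEI, SIM}, which is not all of the attributes, so the left side is not a superkey — BCNF is violated.
Because {SIM} is non-prime and the left side of IMEI -> SIM is not a superkey, the relation is not in 3NF.
Checking every proper subset of each key, none determines a non-prime attribute — 2NF is satisfied.

2NF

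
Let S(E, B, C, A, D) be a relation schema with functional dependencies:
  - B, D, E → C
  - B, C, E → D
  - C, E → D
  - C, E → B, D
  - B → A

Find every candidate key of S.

{B, D, E}, {C, E}

{E} never appears on the right of any FD, so every key must include it.
{C, E} is a candidate key since {C, E}⁺ = {A, B, C, D, E} covers every attribute.
{B, D, E} is a candidate key since {B, D, E}⁺ = {A, B, C, D, E} covers every attribute.
These are minimal and exhaustive — every other superkey contains one of them.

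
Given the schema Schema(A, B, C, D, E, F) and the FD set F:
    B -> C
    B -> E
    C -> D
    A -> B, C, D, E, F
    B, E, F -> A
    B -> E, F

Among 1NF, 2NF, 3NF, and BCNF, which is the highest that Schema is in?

Candidate keys: {A}, {B}. Prime attributes: {A, B}.
C -> D: {C}⁺ = {C, D}, which is not all of the attributes, so the left side is not a superkey — BCNF is violated.
Because {D} is non-prime and the left side of C -> D is not a superkey, the relation is not in 3NF.
All keys have size 1, which rules out partial dependencies — 2NF is satisfied.

2NF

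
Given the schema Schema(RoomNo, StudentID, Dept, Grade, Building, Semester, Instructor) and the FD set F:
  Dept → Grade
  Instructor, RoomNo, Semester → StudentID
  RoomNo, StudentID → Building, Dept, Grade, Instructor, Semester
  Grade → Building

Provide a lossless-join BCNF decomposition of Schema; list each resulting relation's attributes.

Candidate keys of the original relation: {Instructor, RoomNo, Semester}, {RoomNo, StudentID}.
In {Building, Dept, Grade, Instructor, RoomNo, Semester, StudentID}, {Dept} is not a superkey ({Dept}⁺ restricted to this set is {Building, Dept, Grade}), so split on Dept → Building, Grade into {Building, Dept, Grade} and {Dept, Instructor, RoomNo, Semester, StudentID}.
In {Building, Dept, Grade}, {Grade} is not a superkey ({Grade}⁺ restricted to this set is {Building, Grade}), so split on Grade → Building into {Building, Grade} and {Dept, Grade}.
{Building, Grade} is in BCNF.
{Dept, Grade} is in BCNF.
{Dept, Instructor, RoomNo, Semester, StudentID} is in BCNF.

{Building, Grade}; {Dept, Grade}; {Dept, Instructor, RoomNo, Semester, StudentID}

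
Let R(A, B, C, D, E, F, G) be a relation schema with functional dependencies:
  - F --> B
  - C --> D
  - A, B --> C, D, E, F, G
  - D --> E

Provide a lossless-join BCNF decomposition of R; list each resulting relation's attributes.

Candidate keys of the original relation: {A, B}, {A, F}.
{A, B, C, D, E, F, G}: {F} determines {B, F} here but is not a superkey — split on F --> B, giving {B, F} and {A, C, D, E, F, G}.
{B, F} is in BCNF.
{A, C, D, E, F, G}: {C} determines {C, D, E} here but is not a superkey — split on C --> D, E, giving {C, D, E} and {A, C, F, G}.
{C, D, E}: {D} determines {D, E} here but is not a superkey — split on D --> E, giving {D, E} and {C, D}.
{D, E} is in BCNF.
{C, D} is in BCNF.
{A, C, F, G} is in BCNF.

{A, C, F, G}; {B, F}; {C, D}; {D, E}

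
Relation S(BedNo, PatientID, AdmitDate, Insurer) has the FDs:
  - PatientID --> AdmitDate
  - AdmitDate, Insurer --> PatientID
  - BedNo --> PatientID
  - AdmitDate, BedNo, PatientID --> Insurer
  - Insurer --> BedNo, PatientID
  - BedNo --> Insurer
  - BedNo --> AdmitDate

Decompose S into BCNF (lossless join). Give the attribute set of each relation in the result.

{AdmitDate, PatientID}; {BedNo, Insurer, PatientID}

Candidate keys of the original relation: {BedNo}, {Insurer}.
{AdmitDate, BedNo, Insurer, PatientID}: {PatientID} determines {AdmitDate, PatientID} here but is not a superkey — split on PatientID --> AdmitDate, giving {AdmitDate, PatientID} and {BedNo, Insurer, PatientID}.
{AdmitDate, PatientID}: every determinant is a superkey — BCNF.
{BedNo, Insurer, PatientID}: every determinant is a superkey — BCNF.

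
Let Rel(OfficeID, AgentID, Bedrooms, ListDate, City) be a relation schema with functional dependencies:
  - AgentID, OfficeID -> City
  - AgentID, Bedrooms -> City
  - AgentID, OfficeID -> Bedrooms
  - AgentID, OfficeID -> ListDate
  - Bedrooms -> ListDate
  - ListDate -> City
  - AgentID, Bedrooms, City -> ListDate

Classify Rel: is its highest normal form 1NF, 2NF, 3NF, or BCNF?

Candidate key: {AgentID, OfficeID}. Prime attributes: {AgentID, OfficeID}.
For AgentID, Bedrooms -> City we have {AgentID, Bedrooms}⁺ = {AgentID, Bedrooms, City, ListDate}; {AgentID, Bedrooms} is not a superkey, so BCNF fails.
Because {City} is non-prime and the left side of AgentID, Bedrooms -> City is not a superkey, the relation is not in 3NF.
No non-prime attribute depends on a proper subset of any candidate key, so 2NF holds.

2NF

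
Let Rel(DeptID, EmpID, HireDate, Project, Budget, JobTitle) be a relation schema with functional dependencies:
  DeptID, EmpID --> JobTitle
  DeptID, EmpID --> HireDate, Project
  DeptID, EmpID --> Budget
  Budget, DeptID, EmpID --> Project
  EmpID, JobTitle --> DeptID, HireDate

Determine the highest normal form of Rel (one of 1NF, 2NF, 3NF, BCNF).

Candidate keys: {DeptID, EmpID}, {EmpID, JobTitle}. Prime attributes: {DeptID, EmpID, JobTitle}.
Each dependency's left side is a superkey — BCNF holds.

BCNF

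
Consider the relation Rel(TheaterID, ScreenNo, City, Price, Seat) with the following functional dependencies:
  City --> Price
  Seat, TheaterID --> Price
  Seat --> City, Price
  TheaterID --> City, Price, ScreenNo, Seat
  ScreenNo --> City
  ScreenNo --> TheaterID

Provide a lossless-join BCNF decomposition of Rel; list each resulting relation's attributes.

Candidate keys of the original relation: {ScreenNo}, {TheaterID}.
{City, Price, ScreenNo, Seat, TheaterID}: {City} determines {City, Price} here but is not a superkey — split on City --> Price, giving {City, Price} and {City, ScreenNo, Seat, TheaterID}.
{City, Price}: every determinant is a superkey — BCNF.
{City, ScreenNo, Seat, TheaterID}: {Seat} determines {City, Seat} here but is not a superkey — split on Seat --> City, giving {City, Seat} and {ScreenNo, Seat, TheaterID}.
{City, Seat}: every determinant is a superkey — BCNF.
{ScreenNo, Seat, TheaterID}: every determinant is a superkey — BCNF.

{City, Price}; {City, Seat}; {ScreenNo, Seat, TheaterID}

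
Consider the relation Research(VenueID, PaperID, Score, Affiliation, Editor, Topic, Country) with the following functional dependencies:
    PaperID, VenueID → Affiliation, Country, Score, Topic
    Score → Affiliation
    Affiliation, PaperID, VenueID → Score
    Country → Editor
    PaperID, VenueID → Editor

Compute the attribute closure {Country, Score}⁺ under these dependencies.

Start with {Country, Score}.
Score → Affiliation applies; add {Affiliation} → now {Affiliation, Country, Score}.
Country → Editor applies; add {Editor} → now {Affiliation, Country, Editor, Score}.
No further FD applies.

{Affiliation, Country, Editor, Score}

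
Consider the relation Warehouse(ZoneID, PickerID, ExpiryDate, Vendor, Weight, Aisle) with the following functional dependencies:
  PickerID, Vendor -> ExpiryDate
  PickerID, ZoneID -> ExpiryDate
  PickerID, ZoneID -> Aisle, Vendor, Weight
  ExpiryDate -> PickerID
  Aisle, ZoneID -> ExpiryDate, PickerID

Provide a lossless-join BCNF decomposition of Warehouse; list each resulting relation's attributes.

Candidate keys of the original relation: {Aisle, ZoneID}, {ExpiryDate, ZoneID}, {PickerID, ZoneID}.
Within {Aisle, ExpiryDate, PickerID, Vendor, Weight, ZoneID}: {PickerID, Vendor}⁺ ∩ {Aisle, ExpiryDate, PickerID, Vendor, Weight, ZoneID} = {ExpiryDate, PickerID, Vendor}, not the whole set, so PickerID, Vendor -> ExpiryDate violates BCNF; decompose into {ExpiryDate, PickerID, Vendor} and {Aisle, PickerID, Vendor, Weight, ZoneID}.
Within {ExpiryDate, PickerID, Vendor}: {ExpiryDate}⁺ ∩ {ExpiryDate, PickerID, Vendor} = {ExpiryDate, PickerID}, not the whole set, so ExpiryDate -> PickerID violates BCNF; decompose into {ExpiryDate, PickerID} and {ExpiryDate, Vendor}.
{ExpiryDate, PickerID}: every determinant is a superkey — BCNF.
{ExpiryDate, Vendor}: every determinant is a superkey — BCNF.
{Aisle, PickerID, Vendor, Weight, ZoneID}: every determinant is a superkey — BCNF.

{Aisle, PickerID, Vendor, Weight, ZoneID}; {ExpiryDate, PickerID}; {ExpiryDate, Vendor}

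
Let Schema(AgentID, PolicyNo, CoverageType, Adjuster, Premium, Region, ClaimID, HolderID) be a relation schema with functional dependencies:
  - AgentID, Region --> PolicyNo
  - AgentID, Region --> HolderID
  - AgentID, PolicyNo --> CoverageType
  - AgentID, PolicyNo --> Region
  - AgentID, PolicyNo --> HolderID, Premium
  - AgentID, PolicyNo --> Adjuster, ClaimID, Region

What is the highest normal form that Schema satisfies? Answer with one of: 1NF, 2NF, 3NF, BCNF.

Candidate keys: {AgentID, PolicyNo}, {AgentID, Region}. Prime attributes: {AgentID, PolicyNo, Region}.
The left-hand side of every FD is a superkey, so BCNF is satisfied.

BCNF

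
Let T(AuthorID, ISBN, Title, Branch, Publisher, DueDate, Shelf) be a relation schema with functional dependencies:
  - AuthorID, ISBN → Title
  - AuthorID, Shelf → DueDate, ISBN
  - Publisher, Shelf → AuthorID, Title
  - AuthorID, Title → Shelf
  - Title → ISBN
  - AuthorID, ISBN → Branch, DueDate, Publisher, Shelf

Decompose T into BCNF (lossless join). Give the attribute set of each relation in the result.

Candidate keys of the original relation: {AuthorID, ISBN}, {AuthorID, Shelf}, {AuthorID, Title}, {Publisher, Shelf}.
Within {AuthorID, Branch, DueDate, ISBN, Publisher, Shelf, Title}: {Title}⁺ ∩ {AuthorID, Branch, DueDate, ISBN, Publisher, Shelf, Title} = {ISBN, Title}, not the whole set, so Title → ISBN violates BCNF; decompose into {ISBN, Title} and {AuthorID, Branch, DueDate, Publisher, Shelf, Title}.
{ISBN, Title}: every determinant is a superkey — BCNF.
{AuthorID, Branch, DueDate, Publisher, Shelf, Title}: every determinant is a superkey — BCNF.

{AuthorID, Branch, DueDate, Publisher, Shelf, Title}; {ISBN, Title}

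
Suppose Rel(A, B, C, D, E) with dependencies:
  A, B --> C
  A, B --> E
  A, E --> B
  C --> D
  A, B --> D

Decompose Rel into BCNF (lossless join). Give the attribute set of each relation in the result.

{A, B, C, E}; {C, D}

Candidate keys of the original relation: {A, B}, {A, E}.
Within {A, B, C, D, E}: {C}⁺ ∩ {A, B, C, D, E} = {C, D}, not the whole set, so C --> D violates BCNF; decompose into {C, D} and {A, B, C, E}.
{C, D} is in BCNF.
{A, B, C, E} is in BCNF.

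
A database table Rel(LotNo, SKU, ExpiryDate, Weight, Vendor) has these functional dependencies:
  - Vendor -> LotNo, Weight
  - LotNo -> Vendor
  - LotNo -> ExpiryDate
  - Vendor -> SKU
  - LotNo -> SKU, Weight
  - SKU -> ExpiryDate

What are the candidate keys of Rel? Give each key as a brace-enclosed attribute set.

{LotNo} is a candidate key since {LotNo}⁺ = {ExpiryDate, LotNo, SKU, Vendor, Weight} covers every attribute.
{Vendor} is a candidate key since {Vendor}⁺ = {ExpiryDate, LotNo, SKU, Vendor, Weight} covers every attribute.
These are minimal and exhaustive — every other superkey contains one of them.

{LotNo}, {Vendor}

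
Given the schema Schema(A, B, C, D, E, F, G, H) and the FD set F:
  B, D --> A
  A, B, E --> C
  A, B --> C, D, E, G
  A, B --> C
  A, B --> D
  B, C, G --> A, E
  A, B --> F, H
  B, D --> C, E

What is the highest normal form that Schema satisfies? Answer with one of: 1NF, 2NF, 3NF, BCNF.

Candidate keys: {A, B}, {B, C, G}, {B, D}. Prime attributes: {A, B, C, D, G}.
Every FD has a superkey on the left, so the relation is in BCNF.

BCNF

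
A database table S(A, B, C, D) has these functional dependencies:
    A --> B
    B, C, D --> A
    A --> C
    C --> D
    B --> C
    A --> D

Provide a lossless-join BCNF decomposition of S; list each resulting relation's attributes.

Candidate keys of the original relation: {A}, {B}.
Within {A, B, C, D}: {C}⁺ ∩ {A, B, C, D} = {C, D}, not the whole set, so C --> D violates BCNF; decompose into {C, D} and {A, B, C}.
{C, D} is in BCNF.
{A, B, C} is in BCNF.

{A, B, C}; {C, D}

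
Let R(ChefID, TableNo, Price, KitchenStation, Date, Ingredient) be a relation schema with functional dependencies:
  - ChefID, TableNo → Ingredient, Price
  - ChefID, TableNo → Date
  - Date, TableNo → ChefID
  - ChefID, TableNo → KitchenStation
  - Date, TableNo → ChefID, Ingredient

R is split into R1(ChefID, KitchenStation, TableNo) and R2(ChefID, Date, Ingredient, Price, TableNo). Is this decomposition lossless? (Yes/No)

R1 ∩ R2 = {ChefID, TableNo}; its closure under F is {ChefID, Date, Ingredient, KitchenStation, Price, TableNo}.
Since R1 ⊆ {ChefID, Date, Ingredient, KitchenStation, Price, TableNo}, the intersection is a superkey of R1; the decomposition is lossless.

Yes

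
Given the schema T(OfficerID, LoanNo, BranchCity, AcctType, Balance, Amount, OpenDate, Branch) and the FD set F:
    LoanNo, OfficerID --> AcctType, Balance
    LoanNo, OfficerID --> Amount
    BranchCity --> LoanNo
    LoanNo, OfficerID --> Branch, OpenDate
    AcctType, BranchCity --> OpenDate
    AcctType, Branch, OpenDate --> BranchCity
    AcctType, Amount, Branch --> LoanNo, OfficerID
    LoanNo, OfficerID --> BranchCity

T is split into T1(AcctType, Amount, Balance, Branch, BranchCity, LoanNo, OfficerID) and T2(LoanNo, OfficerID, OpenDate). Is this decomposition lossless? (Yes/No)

Yes

Common attributes: {LoanNo, OfficerID}; their closure is {AcctType, Amount, Balance, Branch, BranchCity, LoanNo, OfficerID, OpenDate}.
Since T1 ⊆ {AcctType, Amount, Balance, Branch, BranchCity, LoanNo, OfficerID, OpenDate}, the intersection is a superkey of T1; the decomposition is lossless.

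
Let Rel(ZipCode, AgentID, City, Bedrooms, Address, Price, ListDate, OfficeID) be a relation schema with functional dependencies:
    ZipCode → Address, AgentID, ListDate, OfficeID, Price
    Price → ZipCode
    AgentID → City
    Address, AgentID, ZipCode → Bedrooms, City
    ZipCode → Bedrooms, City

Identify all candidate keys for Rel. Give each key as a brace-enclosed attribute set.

{Price}⁺ = {Address, AgentID, Bedrooms, City, ListDate, OfficeID, Price, ZipCode} — all of the relation — so {Price} is a candidate key.
{ZipCode}⁺ = {Address, AgentID, Bedrooms, City, ListDate, OfficeID, Price, ZipCode} — all of the relation — so {ZipCode} is a candidate key.
These are minimal and exhaustive — every other superkey contains one of them.

{Price}, {ZipCode}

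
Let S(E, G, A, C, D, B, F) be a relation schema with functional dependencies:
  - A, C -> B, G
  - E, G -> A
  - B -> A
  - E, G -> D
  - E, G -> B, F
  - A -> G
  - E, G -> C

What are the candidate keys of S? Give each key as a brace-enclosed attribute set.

{A, E}, {B, E}, {E, G}

Attributes never on any right-hand side: {E} — every candidate key must contain it.
{A, E}⁺ = {A, B, C, D, E, F, G} — all of the relation — so {A, E} is a candidate key.
{B, E}⁺ = {A, B, C, D, E, F, G} — all of the relation — so {B, E} is a candidate key.
{E, G}⁺ = {A, B, C, D, E, F, G} — all of the relation — so {E, G} is a candidate key.
These are minimal and exhaustive — every other superkey contains one of them.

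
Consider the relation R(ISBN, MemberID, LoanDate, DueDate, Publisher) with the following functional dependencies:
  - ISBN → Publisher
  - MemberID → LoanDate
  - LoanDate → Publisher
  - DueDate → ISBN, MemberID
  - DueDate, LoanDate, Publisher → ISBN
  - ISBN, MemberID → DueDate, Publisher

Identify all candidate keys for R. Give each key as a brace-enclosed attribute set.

Closure of {DueDate} is {DueDate, ISBN, LoanDate, MemberID, Publisher}, the whole schema; {DueDate} is a candidate key.
Closure of {ISBN, MemberID} is {DueDate, ISBN, LoanDate, MemberID, Publisher}, the whole schema; {ISBN, MemberID} is a candidate key.
These are minimal and exhaustive — every other superkey contains one of them.

{DueDate}, {ISBN, MemberID}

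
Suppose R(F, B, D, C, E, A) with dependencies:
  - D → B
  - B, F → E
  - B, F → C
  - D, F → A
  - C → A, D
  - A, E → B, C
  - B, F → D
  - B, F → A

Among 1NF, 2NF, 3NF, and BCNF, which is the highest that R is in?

3NF

Candidate keys: {A, E, F}, {B, F}, {C, F}, {D, F}. Prime attributes: {A, B, C, D, E, F}.
For D → B we have {D}⁺ = {B, D}; {D} is not a superkey, so BCNF fails.
But every attribute on its right side ({B}) is prime, and the same holds for every other non-superkey FD, so 3NF still holds.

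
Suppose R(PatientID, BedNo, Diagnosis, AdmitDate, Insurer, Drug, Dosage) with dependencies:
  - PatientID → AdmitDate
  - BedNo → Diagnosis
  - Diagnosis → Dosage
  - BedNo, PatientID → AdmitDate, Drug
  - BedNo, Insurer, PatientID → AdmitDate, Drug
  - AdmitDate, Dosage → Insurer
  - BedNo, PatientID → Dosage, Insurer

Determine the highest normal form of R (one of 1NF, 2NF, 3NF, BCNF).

Candidate key: {BedNo, PatientID}. Prime attributes: {BedNo, PatientID}.
PatientID → AdmitDate breaks BCNF: {PatientID}⁺ = {AdmitDate, PatientID}, so {PatientID} is not a superkey.
PatientID → AdmitDate determines the non-prime attribute {AdmitDate} from a non-superkey — 3NF is violated.
The proper key subset {BedNo} of {BedNo, PatientID} determines non-prime {Diagnosis, Dosage}, so the relation is not even in 2NF.

1NF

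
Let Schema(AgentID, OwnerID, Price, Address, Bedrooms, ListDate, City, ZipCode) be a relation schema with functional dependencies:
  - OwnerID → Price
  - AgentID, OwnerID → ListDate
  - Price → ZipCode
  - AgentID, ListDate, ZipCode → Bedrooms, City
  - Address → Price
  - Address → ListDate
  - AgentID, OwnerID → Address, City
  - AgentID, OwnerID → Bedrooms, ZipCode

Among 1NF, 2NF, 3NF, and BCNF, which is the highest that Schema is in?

Candidate key: {AgentID, OwnerID}. Prime attributes: {AgentID, OwnerID}.
OwnerID → Price breaks BCNF: {OwnerID}⁺ = {OwnerID, Price, ZipCode}, so {OwnerID} is not a superkey.
OwnerID → Price has non-prime {Price} on the right and a non-superkey on the left, so 3NF fails.
Since {OwnerID} ⊂ {AgentID, OwnerID} and {OwnerID}⁺ ⊇ {Price, ZipCode} with {Price, ZipCode} non-prime, there is a partial dependency; 2NF fails.

1NF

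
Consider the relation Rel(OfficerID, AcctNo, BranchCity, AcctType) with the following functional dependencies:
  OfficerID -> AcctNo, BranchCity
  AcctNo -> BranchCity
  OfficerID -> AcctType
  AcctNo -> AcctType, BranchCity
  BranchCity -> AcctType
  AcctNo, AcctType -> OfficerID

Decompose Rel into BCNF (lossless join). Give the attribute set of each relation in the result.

Candidate keys of the original relation: {AcctNo}, {OfficerID}.
In {AcctNo, AcctType, BranchCity, OfficerID}, {BranchCity} is not a superkey ({BranchCity}⁺ restricted to this set is {AcctType, BranchCity}), so split on BranchCity -> AcctType into {AcctType, BranchCity} and {AcctNo, BranchCity, OfficerID}.
{AcctType, BranchCity} is in BCNF.
{AcctNo, BranchCity, OfficerID} is in BCNF.

{AcctNo, BranchCity, OfficerID}; {AcctType, BranchCity}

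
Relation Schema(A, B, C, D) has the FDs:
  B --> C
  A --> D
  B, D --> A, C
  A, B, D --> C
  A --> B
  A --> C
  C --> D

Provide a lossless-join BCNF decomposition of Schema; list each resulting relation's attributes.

Candidate keys of the original relation: {A}, {B}.
Within {A, B, C, D}: {C}⁺ ∩ {A, B, C, D} = {C, D}, not the whole set, so C --> D violates BCNF; decompose into {C, D} and {A, B, C}.
{C, D}: every determinant is a superkey — BCNF.
{A, B, C}: every determinant is a superkey — BCNF.

{A, B, C}; {C, D}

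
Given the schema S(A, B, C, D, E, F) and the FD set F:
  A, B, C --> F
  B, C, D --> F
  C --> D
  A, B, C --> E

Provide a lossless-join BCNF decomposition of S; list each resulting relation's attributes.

Candidate key of the original relation: {A, B, C}.
In {A, B, C, D, E, F}, {B, C, D} is not a superkey ({B, C, D}⁺ restricted to this set is {B, C, D, F}), so split on B, C, D --> F into {B, C, D, F} and {A, B, C, D, E}.
In {B, C, D, F}, {C} is not a superkey ({C}⁺ restricted to this set is {C, D}), so split on C --> D into {C, D} and {B, C, F}.
{C, D} has no BCNF violation.
{B, C, F} has no BCNF violation.
In {A, B, C, D, E}, {C} is not a superkey ({C}⁺ restricted to this set is {C, D}), so split on C --> D into {C, D} and {A, B, C, E}.
{C, D} has no BCNF violation.
{A, B, C, E} has no BCNF violation.

{A, B, C, E}; {B, C, F}; {C, D}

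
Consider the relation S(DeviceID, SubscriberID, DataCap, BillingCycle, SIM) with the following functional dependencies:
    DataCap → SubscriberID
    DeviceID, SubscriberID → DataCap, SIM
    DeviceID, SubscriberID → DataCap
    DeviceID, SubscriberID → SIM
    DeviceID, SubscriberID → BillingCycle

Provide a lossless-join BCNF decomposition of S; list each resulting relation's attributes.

Candidate keys of the original relation: {DataCap, DeviceID}, {DeviceID, SubscriberID}.
{BillingCycle, DataCap, DeviceID, SIM, SubscriberID}: {DataCap} determines {DataCap, SubscriberID} here but is not a superkey — split on DataCap → SubscriberID, giving {DataCap, SubscriberID} and {BillingCycle, DataCap, DeviceID, SIM}.
{DataCap, SubscriberID} has no BCNF violation.
{BillingCycle, DataCap, DeviceID, SIM} has no BCNF violation.

{BillingCycle, DataCap, DeviceID, SIM}; {DataCap, SubscriberID}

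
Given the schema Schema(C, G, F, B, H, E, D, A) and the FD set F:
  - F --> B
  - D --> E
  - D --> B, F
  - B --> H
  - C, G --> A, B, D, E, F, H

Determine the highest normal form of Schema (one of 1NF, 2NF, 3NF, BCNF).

Candidate key: {C, G}. Prime attributes: {C, G}.
F --> B: {F}⁺ = {B, F, H}, which is not all of the attributes, so the left side is not a superkey — BCNF is violated.
Because {B} is non-prime and the left side of F --> B is not a superkey, the relation is not in 3NF.
No non-prime attribute depends on a proper subset of any candidate key, so 2NF holds.

2NF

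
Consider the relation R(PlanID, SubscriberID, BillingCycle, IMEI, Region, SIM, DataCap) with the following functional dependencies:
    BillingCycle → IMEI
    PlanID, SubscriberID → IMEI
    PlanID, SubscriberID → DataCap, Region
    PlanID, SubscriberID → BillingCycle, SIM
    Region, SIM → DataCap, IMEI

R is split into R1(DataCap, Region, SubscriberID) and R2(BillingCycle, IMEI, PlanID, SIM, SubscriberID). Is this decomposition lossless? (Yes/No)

Common attributes: {SubscriberID}; their closure is {SubscriberID}.
R1 ⊄ {SubscriberID} and R2 ⊄ {SubscriberID}, so the split is lossy.

No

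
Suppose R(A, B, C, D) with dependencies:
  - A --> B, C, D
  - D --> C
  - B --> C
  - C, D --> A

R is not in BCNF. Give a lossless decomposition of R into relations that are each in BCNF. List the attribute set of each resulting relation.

{A, B, D}; {B, C}

Candidate keys of the original relation: {A}, {D}.
Within {A, B, C, D}: {B}⁺ ∩ {A, B, C, D} = {B, C}, not the whole set, so B --> C violates BCNF; decompose into {B, C} and {A, B, D}.
{B, C} has no BCNF violation.
{A, B, D} has no BCNF violation.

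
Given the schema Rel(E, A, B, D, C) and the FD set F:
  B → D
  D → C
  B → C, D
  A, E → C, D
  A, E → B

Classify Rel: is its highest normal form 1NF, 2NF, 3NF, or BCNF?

Candidate key: {A, E}. Prime attributes: {A, E}.
For B → D we have {B}⁺ = {B, C, D}; {B} is not a superkey, so BCNF fails.
Because {D} is non-prime and the left side of B → D is not a superkey, the relation is not in 3NF.
No non-prime attribute depends on a proper subset of any candidate key, so 2NF holds.

2NF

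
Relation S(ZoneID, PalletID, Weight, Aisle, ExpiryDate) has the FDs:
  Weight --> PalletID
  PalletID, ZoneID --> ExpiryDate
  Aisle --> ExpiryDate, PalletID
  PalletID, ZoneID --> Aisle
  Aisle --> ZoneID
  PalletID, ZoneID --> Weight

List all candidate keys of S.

{Aisle}⁺ = {Aisle, ExpiryDate, PalletID, Weight, ZoneID}, which is every attribute, so {Aisle} is a candidate key.
{PalletID, ZoneID}⁺ = {Aisle, ExpiryDate, PalletID, Weight, ZoneID}, which is every attribute, so {PalletID, ZoneID} is a candidate key.
{Weight, ZoneID}⁺ = {Aisle, ExpiryDate, PalletID, Weight, ZoneID}, which is every attribute, so {Weight, ZoneID} is a candidate key.
These are minimal and exhaustive — every other superkey contains one of them.

{Aisle}, {PalletID, ZoneID}, {Weight, ZoneID}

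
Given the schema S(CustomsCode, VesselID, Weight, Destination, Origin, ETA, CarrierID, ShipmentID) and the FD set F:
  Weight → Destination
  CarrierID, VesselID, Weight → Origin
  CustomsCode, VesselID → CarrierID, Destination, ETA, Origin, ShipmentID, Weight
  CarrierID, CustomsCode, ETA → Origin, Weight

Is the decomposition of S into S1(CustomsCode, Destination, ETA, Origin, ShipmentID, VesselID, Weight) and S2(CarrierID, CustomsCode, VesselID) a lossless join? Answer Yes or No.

Yes

The shared attributes are {CustomsCode, VesselID} and {CustomsCode, VesselID}⁺ = {CarrierID, CustomsCode, Destination, ETA, Origin, ShipmentID, VesselID, Weight}.
This includes all of S1, so the common attributes are a superkey of S1 — the join is lossless.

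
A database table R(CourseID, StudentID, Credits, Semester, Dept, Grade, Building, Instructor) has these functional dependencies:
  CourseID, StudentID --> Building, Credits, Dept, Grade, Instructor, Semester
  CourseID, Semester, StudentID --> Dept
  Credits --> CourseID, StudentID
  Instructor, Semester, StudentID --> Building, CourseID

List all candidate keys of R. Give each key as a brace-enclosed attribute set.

{Credits}⁺ = {Building, CourseID, Credits, Dept, Grade, Instructor, Semester, StudentID}, which is every attribute, so {Credits} is a candidate key.
{CourseID, StudentID}⁺ = {Building, CourseID, Credits, Dept, Grade, Instructor, Semester, StudentID}, which is every attribute, so {CourseID, StudentID} is a candidate key.
{Instructor, Semester, StudentID}⁺ = {Building, CourseID, Credits, Dept, Grade, Instructor, Semester, StudentID}, which is every attribute, so {Instructor, Semester, StudentID} is a candidate key.
These are minimal and exhaustive — every other superkey contains one of them.

{CourseID, StudentID}, {Credits}, {Instructor, Semester, StudentID}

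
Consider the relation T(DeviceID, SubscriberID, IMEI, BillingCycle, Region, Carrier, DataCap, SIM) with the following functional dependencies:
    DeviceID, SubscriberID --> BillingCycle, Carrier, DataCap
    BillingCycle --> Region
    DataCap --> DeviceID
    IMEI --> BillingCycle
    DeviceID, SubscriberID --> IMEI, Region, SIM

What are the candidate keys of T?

{DataCap, SubscriberID}, {DeviceID, SubscriberID}

Attributes never on any right-hand side: {SubscriberID} — every candidate key must contain it.
{DataCap, SubscriberID} is a candidate key since {DataCap, SubscriberID}⁺ = {BillingCycle, Carrier, DataCap, DeviceID, IMEI, Region, SIM, SubscriberID} covers every attribute.
{DeviceID, SubscriberID} is a candidate key since {DeviceID, SubscriberID}⁺ = {BillingCycle, Carrier, DataCap, DeviceID, IMEI, Region, SIM, SubscriberID} covers every attribute.
Any other superkey properly contains one of these, so there are no further candidate keys.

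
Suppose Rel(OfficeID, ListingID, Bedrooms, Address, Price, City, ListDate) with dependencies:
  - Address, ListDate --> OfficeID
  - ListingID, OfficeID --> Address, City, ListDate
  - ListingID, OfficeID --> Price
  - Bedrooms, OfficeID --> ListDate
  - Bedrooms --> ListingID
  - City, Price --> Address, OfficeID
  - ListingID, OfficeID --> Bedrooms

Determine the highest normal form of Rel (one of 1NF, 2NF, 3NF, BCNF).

3NF

Candidate keys: {Address, Bedrooms, ListDate}, {Address, ListDate, ListingID}, {Bedrooms, City, Price}, {Bedrooms, OfficeID}, {City, ListingID, Price}, {ListingID, OfficeID}. Prime attributes: {Address, Bedrooms, City, ListDate, ListingID, OfficeID, Price}.
Address, ListDate --> OfficeID breaks BCNF: {Address, ListDate}⁺ = {Address, ListDate, OfficeID}, so {Address, ListDate} is not a superkey.
Its right-hand attributes {OfficeID} are all prime, as are those of every other non-superkey FD — the relation is in 3NF.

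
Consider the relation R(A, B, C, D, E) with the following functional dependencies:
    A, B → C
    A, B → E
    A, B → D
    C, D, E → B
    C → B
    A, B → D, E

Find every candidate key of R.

{A} never appears on the right of any FD, so every key must include it.
{A, B}⁺ = {A, B, C, D, E} — all of the relation — so {A, B} is a candidate key.
{A, C}⁺ = {A, B, C, D, E} — all of the relation — so {A, C} is a candidate key.
Any other superkey properly contains one of these, so there are no further candidate keys.

{A, B}, {A, C}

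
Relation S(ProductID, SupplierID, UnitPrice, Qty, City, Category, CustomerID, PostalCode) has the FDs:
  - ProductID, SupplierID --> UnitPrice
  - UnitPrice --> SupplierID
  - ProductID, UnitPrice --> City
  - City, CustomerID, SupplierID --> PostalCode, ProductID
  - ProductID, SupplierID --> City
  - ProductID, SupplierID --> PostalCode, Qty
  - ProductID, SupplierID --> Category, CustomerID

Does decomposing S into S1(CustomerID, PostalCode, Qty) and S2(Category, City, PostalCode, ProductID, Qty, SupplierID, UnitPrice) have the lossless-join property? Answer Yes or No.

Common attributes: {PostalCode, Qty}; their closure is {PostalCode, Qty}.
Neither S1 nor S2 is contained in that closure, so the decomposition is lossy.

No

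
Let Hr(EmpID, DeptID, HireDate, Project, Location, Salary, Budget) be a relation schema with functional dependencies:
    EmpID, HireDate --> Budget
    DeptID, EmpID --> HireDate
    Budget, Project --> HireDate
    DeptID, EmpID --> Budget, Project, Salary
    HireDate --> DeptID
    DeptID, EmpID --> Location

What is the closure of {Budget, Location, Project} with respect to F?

{Budget, DeptID, HireDate, Location, Project}

Start with {Budget, Location, Project}.
Budget, Project --> HireDate applies; add {HireDate} → now {Budget, HireDate, Location, Project}.
HireDate --> DeptID applies; add {DeptID} → now {Budget, DeptID, HireDate, Location, Project}.
No further FD applies.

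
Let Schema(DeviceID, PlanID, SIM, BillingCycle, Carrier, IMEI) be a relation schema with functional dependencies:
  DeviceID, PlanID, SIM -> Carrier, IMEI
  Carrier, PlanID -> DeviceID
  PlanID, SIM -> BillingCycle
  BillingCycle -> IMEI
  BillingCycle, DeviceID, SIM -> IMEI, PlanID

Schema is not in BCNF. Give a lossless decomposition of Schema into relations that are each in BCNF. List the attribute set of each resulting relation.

{BillingCycle, IMEI}; {BillingCycle, PlanID, SIM}; {Carrier, DeviceID, PlanID}; {Carrier, PlanID, SIM}

Candidate keys of the original relation: {BillingCycle, DeviceID, SIM}, {Carrier, PlanID, SIM}, {DeviceID, PlanID, SIM}.
{BillingCycle, Carrier, DeviceID, IMEI, PlanID, SIM}: {Carrier, PlanID} determines {Carrier, DeviceID, PlanID} here but is not a superkey — split on Carrier, PlanID -> DeviceID, giving {Carrier, DeviceID, PlanID} and {BillingCycle, Carrier, IMEI, PlanID, SIM}.
{Carrier, DeviceID, PlanID} has no BCNF violation.
{BillingCycle, Carrier, IMEI, PlanID, SIM}: {PlanID, SIM} determines {BillingCycle, IMEI, PlanID, SIM} here but is not a superkey — split on PlanID, SIM -> BillingCycle, IMEI, giving {BillingCycle, IMEI, PlanID, SIM} and {Carrier, PlanID, SIM}.
{BillingCycle, IMEI, PlanID, SIM}: {BillingCycle} determines {BillingCycle, IMEI} here but is not a superkey — split on BillingCycle -> IMEI, giving {BillingCycle, IMEI} and {BillingCycle, PlanID, SIM}.
{BillingCycle, IMEI} has no BCNF violation.
{BillingCycle, PlanID, SIM} has no BCNF violation.
{Carrier, PlanID, SIM} has no BCNF violation.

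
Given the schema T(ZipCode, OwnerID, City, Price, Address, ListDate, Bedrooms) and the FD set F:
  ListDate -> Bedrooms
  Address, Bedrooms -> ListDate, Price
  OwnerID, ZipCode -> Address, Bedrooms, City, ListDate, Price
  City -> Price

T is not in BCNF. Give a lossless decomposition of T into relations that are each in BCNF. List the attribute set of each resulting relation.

{Address, City, ListDate, OwnerID, ZipCode}; {Bedrooms, ListDate}; {City, Price}

Candidate key of the original relation: {OwnerID, ZipCode}.
In {Address, Bedrooms, City, ListDate, OwnerID, Price, ZipCode}, {ListDate} is not a superkey ({ListDate}⁺ restricted to this set is {Bedrooms, ListDate}), so split on ListDate -> Bedrooms into {Bedrooms, ListDate} and {Address, City, ListDate, OwnerID, Price, ZipCode}.
{Bedrooms, ListDate} is in BCNF.
In {Address, City, ListDate, OwnerID, Price, ZipCode}, {City} is not a superkey ({City}⁺ restricted to this set is {City, Price}), so split on City -> Price into {City, Price} and {Address, City, ListDate, OwnerID, ZipCode}.
{City, Price} is in BCNF.
{Address, City, ListDate, OwnerID, ZipCode} is in BCNF.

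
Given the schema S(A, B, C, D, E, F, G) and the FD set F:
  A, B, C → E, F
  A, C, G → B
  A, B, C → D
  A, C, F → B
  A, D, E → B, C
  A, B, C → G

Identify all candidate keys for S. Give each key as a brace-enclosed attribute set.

{A} never appears on the right of any FD, so every key must include it.
{A, B, C}⁺ = {A, B, C, D, E, F, G}, which is every attribute, so {A, B, C} is a candidate key.
{A, C, F}⁺ = {A, B, C, D, E, F, G}, which is every attribute, so {A, C, F} is a candidate key.
{A, C, G}⁺ = {A, B, C, D, E, F, G}, which is every attribute, so {A, C, G} is a candidate key.
{A, D, E}⁺ = {A, B, C, D, E, F, G}, which is every attribute, so {A, D, E} is a candidate key.
No proper subset of any of these is a key, and no other minimal superkey exists.

{A, B, C}, {A, C, F}, {A, C, G}, {A, D, E}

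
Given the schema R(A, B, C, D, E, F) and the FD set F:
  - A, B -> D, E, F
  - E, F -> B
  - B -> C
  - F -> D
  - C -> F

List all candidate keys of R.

{A} never appears on the right of any FD, so every key must include it.
{A, B}⁺ = {A, B, C, D, E, F} — all of the relation — so {A, B} is a candidate key.
{A, C, E}⁺ = {A, B, C, D, E, F} — all of the relation — so {A, C, E} is a candidate key.
{A, E, F}⁺ = {A, B, C, D, E, F} — all of the relation — so {A, E, F} is a candidate key.
These are minimal and exhaustive — every other superkey contains one of them.

{A, B}, {A, C, E}, {A, E, F}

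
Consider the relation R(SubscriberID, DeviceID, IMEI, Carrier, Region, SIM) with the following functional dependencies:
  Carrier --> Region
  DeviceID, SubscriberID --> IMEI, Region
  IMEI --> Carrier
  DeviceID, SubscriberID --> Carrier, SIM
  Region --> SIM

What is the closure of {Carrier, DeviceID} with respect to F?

{Carrier, DeviceID, Region, SIM}

Start with {Carrier, DeviceID}.
Carrier --> Region applies; add {Region} → now {Carrier, DeviceID, Region}.
Region --> SIM applies; add {SIM} → now {Carrier, DeviceID, Region, SIM}.
No further FD applies.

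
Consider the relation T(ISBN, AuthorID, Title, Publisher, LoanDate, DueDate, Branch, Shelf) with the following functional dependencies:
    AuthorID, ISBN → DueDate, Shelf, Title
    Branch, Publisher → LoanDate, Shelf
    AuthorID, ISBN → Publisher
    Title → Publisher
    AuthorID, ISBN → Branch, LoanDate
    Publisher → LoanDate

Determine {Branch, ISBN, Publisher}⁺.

Start with {Branch, ISBN, Publisher}.
Branch, Publisher → LoanDate, Shelf applies; add {LoanDate, Shelf} → now {Branch, ISBN, LoanDate, Publisher, Shelf}.
No further FD applies.

{Branch, ISBN, LoanDate, Publisher, Shelf}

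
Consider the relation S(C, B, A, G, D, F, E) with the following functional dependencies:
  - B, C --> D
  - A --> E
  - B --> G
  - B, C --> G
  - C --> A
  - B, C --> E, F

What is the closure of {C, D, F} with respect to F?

Start with {C, D, F}.
C --> A applies; add {A} → now {A, C, D, F}.
A --> E applies; add {E} → now {A, C, D, E, F}.
No further FD applies.

{A, C, D, E, F}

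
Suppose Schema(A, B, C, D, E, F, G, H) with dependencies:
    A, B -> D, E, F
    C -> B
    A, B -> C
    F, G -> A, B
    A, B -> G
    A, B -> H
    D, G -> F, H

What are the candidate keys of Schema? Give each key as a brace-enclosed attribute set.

Closure of {A, B} is {A, B, C, D, E, F, G, H}, the whole schema; {A, B} is a candidate key.
Closure of {A, C} is {A, B, C, D, E, F, G, H}, the whole schema; {A, C} is a candidate key.
Closure of {D, G} is {A, B, C, D, E, F, G, H}, the whole schema; {D, G} is a candidate key.
Closure of {F, G} is {A, B, C, D, E, F, G, H}, the whole schema; {F, G} is a candidate key.
No proper subset of any of these is a key, and no other minimal superkey exists.

{A, B}, {A, C}, {D, G}, {F, G}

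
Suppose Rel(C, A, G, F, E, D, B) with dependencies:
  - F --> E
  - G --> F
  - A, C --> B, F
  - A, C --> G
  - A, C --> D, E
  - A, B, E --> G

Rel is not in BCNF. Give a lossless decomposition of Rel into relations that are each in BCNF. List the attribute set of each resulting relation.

{A, B, C, D, G}; {E, F}; {F, G}

Candidate key of the original relation: {A, C}.
In {A, B, C, D, E, F, G}, {F} is not a superkey ({F}⁺ restricted to this set is {E, F}), so split on F --> E into {E, F} and {A, B, C, D, F, G}.
{E, F} is in BCNF.
In {A, B, C, D, F, G}, {G} is not a superkey ({G}⁺ restricted to this set is {F, G}), so split on G --> F into {F, G} and {A, B, C, D, G}.
{F, G} is in BCNF.
{A, B, C, D, G} is in BCNF.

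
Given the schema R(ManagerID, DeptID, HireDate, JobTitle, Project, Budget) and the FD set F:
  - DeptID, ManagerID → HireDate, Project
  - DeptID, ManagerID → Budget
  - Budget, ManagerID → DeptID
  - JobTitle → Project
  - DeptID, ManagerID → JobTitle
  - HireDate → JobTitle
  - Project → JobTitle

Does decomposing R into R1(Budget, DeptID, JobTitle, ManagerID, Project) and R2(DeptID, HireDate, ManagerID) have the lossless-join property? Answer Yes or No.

Yes

R1 ∩ R2 = {DeptID, ManagerID}; its closure under F is {Budget, DeptID, HireDate, JobTitle, ManagerID, Project}.
Since R1 ⊆ {Budget, DeptID, HireDate, JobTitle, ManagerID, Project}, the intersection is a superkey of R1; the decomposition is lossless.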